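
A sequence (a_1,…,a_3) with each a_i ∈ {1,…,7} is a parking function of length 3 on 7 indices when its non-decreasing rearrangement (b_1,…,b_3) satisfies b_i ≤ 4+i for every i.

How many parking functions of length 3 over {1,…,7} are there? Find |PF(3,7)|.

320

Count = 5·8^2 = 5 · 64 = 320 (Konheim–Weiss)
Check (2,7,1) → sorted (1,2,7): b_i ≤ 4+i ∀i, a PF.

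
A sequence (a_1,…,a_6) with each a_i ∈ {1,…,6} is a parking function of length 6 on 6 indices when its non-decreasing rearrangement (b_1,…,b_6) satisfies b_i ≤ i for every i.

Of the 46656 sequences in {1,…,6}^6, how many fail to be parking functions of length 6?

29849

|PF(6,6)| = (6−6+1)·(6+1)^(6−1) = 1×16807 = 16807 [KW]
Check (3,2,4,5,6,3) → sorted (2,3,3,4,5,6): b_1=2>1, not a PF.
So 46656 − 16807 = 29849 fail.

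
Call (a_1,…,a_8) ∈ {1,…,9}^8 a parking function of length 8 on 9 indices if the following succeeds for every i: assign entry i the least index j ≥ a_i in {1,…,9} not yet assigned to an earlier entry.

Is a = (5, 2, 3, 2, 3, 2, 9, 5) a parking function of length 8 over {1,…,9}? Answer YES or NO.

Order a: b = (2, 2, 2, 3, 3, 5, 5, 9).
  b_1=2 ≤ 2
  b_2=2 ≤ 3
  b_3=2 ≤ 4
  b_4=3 ≤ 5
  b_5=3 ≤ 6
  b_6=5 ≤ 7
  b_7=5 ≤ 8
  b_8=9 ≤ 9
All bounds hold ⇒ YES

YES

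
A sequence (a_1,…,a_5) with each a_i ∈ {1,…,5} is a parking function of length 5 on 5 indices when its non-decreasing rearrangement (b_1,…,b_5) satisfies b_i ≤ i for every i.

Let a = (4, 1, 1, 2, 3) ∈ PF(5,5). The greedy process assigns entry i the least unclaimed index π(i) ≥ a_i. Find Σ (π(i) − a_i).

4

Σπ(i) = 1+…+5 = 15; Σa = 4+1+1+2+3 = 11; disp = 15−11 = 4.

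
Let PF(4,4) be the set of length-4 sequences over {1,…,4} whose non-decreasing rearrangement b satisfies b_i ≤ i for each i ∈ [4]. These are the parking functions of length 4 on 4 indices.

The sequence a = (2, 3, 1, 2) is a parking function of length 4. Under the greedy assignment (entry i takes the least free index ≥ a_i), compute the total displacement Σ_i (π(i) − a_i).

Σπ = 10 ({1..4} each once); Σa = 2+3+1+2 = 8; disp = 10−8 = 2.

2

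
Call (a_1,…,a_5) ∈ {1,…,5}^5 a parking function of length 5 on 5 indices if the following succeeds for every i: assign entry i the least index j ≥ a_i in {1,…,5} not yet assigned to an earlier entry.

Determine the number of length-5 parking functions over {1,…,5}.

|PF| = 1·6^4 = 1 · 1296 = 1296 [KW]
E.g. (1,3,1,2,1) → sorted (1,1,1,2,3): b_i ≤ i ∀i, a PF.

1296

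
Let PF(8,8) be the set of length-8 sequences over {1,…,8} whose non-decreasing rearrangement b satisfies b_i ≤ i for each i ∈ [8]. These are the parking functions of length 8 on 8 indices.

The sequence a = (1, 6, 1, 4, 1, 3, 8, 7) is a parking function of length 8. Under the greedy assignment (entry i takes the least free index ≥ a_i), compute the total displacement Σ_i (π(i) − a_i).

5

Σπ = 8·9/2 = 36 (π permutes [8]); Σa = 1+6+1+4+1+3+8+7 = 31; disp = 36−31 = 5.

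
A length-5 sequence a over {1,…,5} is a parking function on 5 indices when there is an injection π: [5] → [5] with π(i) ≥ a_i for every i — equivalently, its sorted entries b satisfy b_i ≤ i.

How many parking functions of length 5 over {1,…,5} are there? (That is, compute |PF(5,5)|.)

Count = (5+1−5)·(5+1)^{5−1} = 1 · 1296 = 1296
One tuple (1,1,1,2,1) → sorted (1,1,1,1,2): b_i ≤ i ∀i, a PF.

1296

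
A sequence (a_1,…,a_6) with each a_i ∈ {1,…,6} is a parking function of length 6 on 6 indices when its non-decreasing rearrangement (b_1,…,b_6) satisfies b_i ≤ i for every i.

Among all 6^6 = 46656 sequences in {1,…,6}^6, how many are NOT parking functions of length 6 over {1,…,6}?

Count = (6−6+1)·(6+1)^(6−1) = 1 · 16807 = 16807 (Pollak)
One tuple (6,6,6,4,4,5) → sorted (4,4,5,6,6,6): b_1=4>1, not a PF.
So 46656 − 16807 = 29849 fail.

29849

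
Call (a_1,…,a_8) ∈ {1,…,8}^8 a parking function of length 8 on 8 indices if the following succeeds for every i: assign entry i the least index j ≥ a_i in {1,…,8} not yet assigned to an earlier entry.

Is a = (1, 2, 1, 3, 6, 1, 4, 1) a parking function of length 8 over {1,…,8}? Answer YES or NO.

YES

Order a: b = (1, 1, 1, 1, 2, 3, 4, 6).
  b_1=1 ≤ 1
  b_2=1 ≤ 2
  b_3=1 ≤ 3
  b_4=1 ≤ 4
  b_5=2 ≤ 5
  b_6=3 ≤ 6
  b_7=4 ≤ 7
  b_8=6 ≤ 8
All bounds hold ⇒ YES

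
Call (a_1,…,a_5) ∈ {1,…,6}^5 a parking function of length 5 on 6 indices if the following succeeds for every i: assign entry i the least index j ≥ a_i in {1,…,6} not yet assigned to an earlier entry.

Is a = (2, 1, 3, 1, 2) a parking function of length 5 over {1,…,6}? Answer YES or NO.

YES

Sorted: b = (1, 1, 2, 2, 3).
  b_1=1 ≤ 2
  b_2=1 ≤ 3
  b_3=2 ≤ 4
  b_4=2 ≤ 5
  b_5=3 ≤ 6
All bounds hold ⇒ YES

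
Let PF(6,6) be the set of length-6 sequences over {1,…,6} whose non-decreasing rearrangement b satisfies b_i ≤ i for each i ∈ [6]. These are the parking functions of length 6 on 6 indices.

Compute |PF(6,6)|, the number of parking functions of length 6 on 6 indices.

|PF| = 1·7^5 = 1×16807 = 16807
Example (3,1,4,3,4,2) → sorted (1,2,3,3,4,4): b_i ≤ i ∀i, a PF.

16807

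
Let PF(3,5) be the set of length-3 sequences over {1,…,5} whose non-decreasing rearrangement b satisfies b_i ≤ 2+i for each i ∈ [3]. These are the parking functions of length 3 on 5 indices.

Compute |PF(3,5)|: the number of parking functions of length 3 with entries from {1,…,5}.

108

#PF = (6−3)·6^(3−1) = 3 · 36 = 108 (Pollak)
E.g. (3,5,4) → sorted (3,4,5): b_i ≤ 2+i ∀i, a PF.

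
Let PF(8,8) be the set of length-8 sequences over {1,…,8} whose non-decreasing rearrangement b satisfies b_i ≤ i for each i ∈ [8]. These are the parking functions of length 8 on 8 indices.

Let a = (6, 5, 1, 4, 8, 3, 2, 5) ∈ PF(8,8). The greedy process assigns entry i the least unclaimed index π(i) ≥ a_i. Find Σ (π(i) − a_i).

2

Σπ = 8·9/2 = 36 (π permutes [8]); Σa = 6+5+1+4+8+3+2+5 = 34; disp = 36−34 = 2.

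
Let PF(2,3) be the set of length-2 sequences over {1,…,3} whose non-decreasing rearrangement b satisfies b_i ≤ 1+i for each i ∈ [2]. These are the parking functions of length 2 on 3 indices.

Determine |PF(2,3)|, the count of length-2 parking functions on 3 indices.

8

|PF| = 2·4^1 = 2·4 = 8 (Pollak)
Check (1,2) → sorted (1,2): b_i ≤ 1+i ∀i, a PF.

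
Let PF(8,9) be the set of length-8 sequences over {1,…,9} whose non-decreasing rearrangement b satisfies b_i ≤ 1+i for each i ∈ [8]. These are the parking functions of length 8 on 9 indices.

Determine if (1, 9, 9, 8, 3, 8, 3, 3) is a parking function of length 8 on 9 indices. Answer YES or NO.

NO

Rearranged: b = (1, 3, 3, 3, 8, 8, 9, 9).
  b_1=1 ≤ 2
  b_2=3 ≤ 3
  b_3=3 ≤ 4
  b_4=3 ≤ 5
  b_5=8 > 6
  fails at i=5 ⇒ NO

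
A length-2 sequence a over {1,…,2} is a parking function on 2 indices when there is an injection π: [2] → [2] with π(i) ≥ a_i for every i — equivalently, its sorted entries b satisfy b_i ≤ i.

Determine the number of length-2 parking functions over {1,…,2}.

3

|PF| = 1·3^1 = 1·3 = 3 (Konheim–Weiss)
One tuple (2,1) → sorted (1,2): b_i ≤ i ∀i, a PF.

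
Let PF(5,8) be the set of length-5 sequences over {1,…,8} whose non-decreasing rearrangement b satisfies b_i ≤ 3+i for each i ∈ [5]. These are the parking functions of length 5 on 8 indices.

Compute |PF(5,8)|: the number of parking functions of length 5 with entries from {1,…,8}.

26244

|PF| = 4·9^4 = 4×6561 = 26244
Example (5,1,6,7,2) → sorted (1,2,5,6,7): b_i ≤ 3+i ∀i, a PF.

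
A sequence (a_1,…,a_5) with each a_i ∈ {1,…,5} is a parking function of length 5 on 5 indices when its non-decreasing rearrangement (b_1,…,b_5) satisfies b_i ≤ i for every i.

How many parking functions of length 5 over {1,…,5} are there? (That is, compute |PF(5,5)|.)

|PF(5,5)| = (5+1−5)·(5+1)^{5−1} = 1×1296 = 1296 (Konheim–Weiss)
Example (1,1,5,2,3) → sorted (1,1,2,3,5): b_i ≤ i ∀i, a PF.

1296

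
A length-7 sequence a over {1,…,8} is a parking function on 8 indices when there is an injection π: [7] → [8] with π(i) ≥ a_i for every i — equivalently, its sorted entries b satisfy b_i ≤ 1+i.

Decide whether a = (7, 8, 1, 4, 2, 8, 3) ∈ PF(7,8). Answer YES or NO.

NO

Rearranged: b = (1, 2, 3, 4, 7, 8, 8).
  b_1=1 ≤ 2
  b_2=2 ≤ 3
  b_3=3 ≤ 4
  b_4=4 ≤ 5
  b_5=7 > 6
  fails at i=5 ⇒ NO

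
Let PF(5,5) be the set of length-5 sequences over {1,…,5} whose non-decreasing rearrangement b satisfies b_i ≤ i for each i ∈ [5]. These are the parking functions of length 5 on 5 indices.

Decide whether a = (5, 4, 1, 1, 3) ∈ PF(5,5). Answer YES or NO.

Rearranged: b = (1, 1, 3, 4, 5).
  b_1=1 ≤ 1
  b_2=1 ≤ 2
  b_3=3 ≤ 3
  b_4=4 ≤ 4
  b_5=5 ≤ 5
All bounds hold ⇒ YES

YES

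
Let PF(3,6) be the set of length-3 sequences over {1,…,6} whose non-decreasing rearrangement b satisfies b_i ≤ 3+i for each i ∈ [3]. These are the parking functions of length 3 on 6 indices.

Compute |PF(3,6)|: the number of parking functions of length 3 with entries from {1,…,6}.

#PF = 4·7^2 = 4·49 = 196 (Konheim–Weiss)
One tuple (2,1,5) → sorted (1,2,5): b_i ≤ 3+i ∀i, a PF.

196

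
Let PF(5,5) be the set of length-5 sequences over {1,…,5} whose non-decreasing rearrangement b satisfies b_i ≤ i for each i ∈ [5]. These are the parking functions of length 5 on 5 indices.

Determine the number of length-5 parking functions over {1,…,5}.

1296

Count = (5+1−5)·(5+1)^{5−1} = 1·1296 = 1296
E.g. (1,2,1,1,3) → sorted (1,1,1,2,3): b_i ≤ i ∀i, a PF.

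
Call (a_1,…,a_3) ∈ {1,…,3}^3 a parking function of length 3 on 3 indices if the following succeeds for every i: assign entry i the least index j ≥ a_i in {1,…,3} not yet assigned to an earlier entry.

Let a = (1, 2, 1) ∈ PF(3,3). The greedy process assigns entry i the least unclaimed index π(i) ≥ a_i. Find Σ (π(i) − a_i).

Σπ = 3·4/2 = 6 (π permutes [3]); Σa = 1+2+1 = 4; disp = 6−4 = 2.

2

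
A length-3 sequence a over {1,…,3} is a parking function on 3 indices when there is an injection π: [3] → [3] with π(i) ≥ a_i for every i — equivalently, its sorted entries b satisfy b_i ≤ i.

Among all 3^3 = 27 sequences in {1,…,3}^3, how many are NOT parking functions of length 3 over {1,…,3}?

11

Count = 1·4^2 = 1 · 16 = 16 [KW]
Check (3,3,2) → sorted (2,3,3): b_1=2>1, not a PF.
3^3 − 16 = 27 − 16 = 11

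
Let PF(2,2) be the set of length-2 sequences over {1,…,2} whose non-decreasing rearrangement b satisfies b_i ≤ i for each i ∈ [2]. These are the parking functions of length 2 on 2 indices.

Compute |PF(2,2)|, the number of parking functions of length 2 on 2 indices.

|PF(2,2)| = (2−2+1)·(2+1)^(2−1) = 1×3 = 3
Example (1,2) → sorted (1,2): b_i ≤ i ∀i, a PF.

3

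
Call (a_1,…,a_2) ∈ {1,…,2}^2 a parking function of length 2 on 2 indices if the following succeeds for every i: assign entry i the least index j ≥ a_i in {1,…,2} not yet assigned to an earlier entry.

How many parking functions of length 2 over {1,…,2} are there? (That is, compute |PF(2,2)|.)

3

|PF(2,2)| = 1·3^1 = 1 · 3 = 3 [KW]
One tuple (2,1) → sorted (1,2): b_i ≤ i ∀i, a PF.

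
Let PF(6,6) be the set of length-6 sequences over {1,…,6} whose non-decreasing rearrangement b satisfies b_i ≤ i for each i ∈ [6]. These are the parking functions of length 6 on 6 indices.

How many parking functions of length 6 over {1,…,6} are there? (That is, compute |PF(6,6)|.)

16807

Count = (6+1−6)·(6+1)^{6−1} = 1×16807 = 16807 (Konheim–Weiss)
Check (4,4,1,1,4,1) → sorted (1,1,1,4,4,4): b_i ≤ i ∀i, a PF.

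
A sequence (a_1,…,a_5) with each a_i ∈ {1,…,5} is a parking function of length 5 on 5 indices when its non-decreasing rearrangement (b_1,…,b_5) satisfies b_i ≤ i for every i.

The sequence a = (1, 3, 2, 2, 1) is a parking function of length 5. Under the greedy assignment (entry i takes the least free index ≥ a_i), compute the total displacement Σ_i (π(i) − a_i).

Σπ(i) = 1+…+5 = 15; Σa = 1+3+2+2+1 = 9; disp = 15−9 = 6.

6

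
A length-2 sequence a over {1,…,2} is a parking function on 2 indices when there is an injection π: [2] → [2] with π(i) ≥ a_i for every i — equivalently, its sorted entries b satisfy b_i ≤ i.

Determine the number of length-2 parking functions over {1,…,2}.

|PF(2,2)| = (3−2)·3^(2−1) = 1·3 = 3 [KW]
Example (2,1) → sorted (1,2): b_i ≤ i ∀i, a PF.

3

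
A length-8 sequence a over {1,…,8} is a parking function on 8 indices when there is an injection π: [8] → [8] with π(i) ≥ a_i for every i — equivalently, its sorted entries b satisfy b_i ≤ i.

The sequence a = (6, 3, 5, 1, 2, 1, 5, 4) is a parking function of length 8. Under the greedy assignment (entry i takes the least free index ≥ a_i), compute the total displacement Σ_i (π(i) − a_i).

Σπ(i) = 1+…+8 = 36; Σa = 6+3+5+1+2+1+5+4 = 27; disp = 36−27 = 9.

9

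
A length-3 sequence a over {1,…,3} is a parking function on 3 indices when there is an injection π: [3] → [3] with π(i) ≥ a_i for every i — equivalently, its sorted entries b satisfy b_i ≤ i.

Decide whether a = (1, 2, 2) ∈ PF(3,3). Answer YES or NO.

YES

Order a: b = (1, 2, 2).
  b_1=1 ≤ 1
  b_2=2 ≤ 2
  b_3=2 ≤ 3
All bounds hold ⇒ YES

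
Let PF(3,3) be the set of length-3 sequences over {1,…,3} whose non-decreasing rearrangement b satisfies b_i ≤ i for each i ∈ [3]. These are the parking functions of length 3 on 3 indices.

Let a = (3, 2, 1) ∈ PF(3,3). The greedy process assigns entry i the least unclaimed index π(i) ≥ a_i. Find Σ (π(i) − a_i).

0

Σπ = 3·4/2 = 6 (π permutes [3]); Σa = 3+2+1 = 6; disp = 6−6 = 0.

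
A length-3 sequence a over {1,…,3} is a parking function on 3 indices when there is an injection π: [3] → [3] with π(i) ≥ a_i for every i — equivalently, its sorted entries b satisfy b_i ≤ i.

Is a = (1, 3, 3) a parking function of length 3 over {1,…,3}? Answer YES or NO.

NO

Order a: b = (1, 3, 3).
  b_1=1 ≤ 1
  b_2=3 > 2
  fails at i=2 ⇒ NO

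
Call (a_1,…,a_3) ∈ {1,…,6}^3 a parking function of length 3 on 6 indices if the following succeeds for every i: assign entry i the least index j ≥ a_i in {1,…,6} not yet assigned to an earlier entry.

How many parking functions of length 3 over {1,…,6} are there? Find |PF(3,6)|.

196

|PF| = 4·7^2 = 4·49 = 196 [KW]
Check (2,1,5) → sorted (1,2,5): b_i ≤ 3+i ∀i, a PF.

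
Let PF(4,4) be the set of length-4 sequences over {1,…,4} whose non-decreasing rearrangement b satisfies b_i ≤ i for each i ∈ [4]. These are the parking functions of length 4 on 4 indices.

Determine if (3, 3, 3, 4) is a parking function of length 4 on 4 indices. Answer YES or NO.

Order a: b = (3, 3, 3, 4).
  b_1=3 > 1
  fails at i=1 ⇒ NO

NO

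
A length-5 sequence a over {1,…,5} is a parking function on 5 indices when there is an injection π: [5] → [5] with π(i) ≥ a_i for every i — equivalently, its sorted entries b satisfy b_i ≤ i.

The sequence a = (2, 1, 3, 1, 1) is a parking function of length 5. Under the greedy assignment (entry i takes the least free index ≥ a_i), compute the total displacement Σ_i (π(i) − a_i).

7

Σπ = 15 ({1..5} each once); Σa = 2+1+3+1+1 = 8; disp = 15−8 = 7.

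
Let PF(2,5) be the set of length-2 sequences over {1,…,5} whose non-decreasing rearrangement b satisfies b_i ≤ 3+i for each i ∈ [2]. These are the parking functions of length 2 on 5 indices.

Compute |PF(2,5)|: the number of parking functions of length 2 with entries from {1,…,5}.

24

Count = (5+1−2)·(5+1)^{2−1} = 4·6 = 24 [KW]
Check (5,2) → sorted (2,5): b_i ≤ 3+i ∀i, a PF.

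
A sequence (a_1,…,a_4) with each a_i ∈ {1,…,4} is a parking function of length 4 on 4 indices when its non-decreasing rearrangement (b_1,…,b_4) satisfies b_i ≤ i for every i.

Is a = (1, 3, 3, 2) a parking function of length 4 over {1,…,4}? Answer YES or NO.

YES

Order a: b = (1, 2, 3, 3).
  b_1=1 ≤ 1
  b_2=2 ≤ 2
  b_3=3 ≤ 3
  b_4=3 ≤ 4
All bounds hold ⇒ YES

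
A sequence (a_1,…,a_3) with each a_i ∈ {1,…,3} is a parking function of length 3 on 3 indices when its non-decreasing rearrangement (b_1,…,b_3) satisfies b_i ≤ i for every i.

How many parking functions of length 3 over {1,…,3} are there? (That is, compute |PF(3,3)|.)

Count = (4−3)·4^(3−1) = 1·16 = 16 [KW]
E.g. (1,1,2) → sorted (1,1,2): b_i ≤ i ∀i, a PF.

16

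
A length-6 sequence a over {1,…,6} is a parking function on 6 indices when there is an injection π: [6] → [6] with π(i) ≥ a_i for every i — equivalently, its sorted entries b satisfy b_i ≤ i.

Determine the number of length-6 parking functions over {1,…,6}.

16807

|PF(6,6)| = (7−6)·7^(6−1) = 1×16807 = 16807 (Pollak)
Example (2,1,2,3,5,6) → sorted (1,2,2,3,5,6): b_i ≤ i ∀i, a PF.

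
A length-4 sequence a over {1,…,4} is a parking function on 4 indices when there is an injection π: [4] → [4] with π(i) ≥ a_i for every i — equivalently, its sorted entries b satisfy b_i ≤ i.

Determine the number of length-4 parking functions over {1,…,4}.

Count = (4−4+1)·(4+1)^(4−1) = 1×125 = 125 (Pollak)
Check (3,2,1,2) → sorted (1,2,2,3): b_i ≤ i ∀i, a PF.

125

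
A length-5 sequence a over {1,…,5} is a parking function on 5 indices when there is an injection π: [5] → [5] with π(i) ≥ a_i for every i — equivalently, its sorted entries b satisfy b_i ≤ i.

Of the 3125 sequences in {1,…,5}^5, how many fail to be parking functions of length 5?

1829

|PF(5,5)| = (5+1−5)·(5+1)^{5−1} = 1 · 1296 = 1296 (Pollak)
One tuple (3,4,2,3,5) → sorted (2,3,3,4,5): b_1=2>1, not a PF.
So 3125 − 1296 = 1829 fail.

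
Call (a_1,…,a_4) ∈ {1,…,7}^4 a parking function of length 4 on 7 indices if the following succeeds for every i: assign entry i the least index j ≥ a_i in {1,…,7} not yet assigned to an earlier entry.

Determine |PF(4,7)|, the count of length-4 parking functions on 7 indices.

#PF = (7−4+1)·(7+1)^(4−1) = 4 · 512 = 2048
One tuple (4,3,5,1) → sorted (1,3,4,5): b_i ≤ 3+i ∀i, a PF.

2048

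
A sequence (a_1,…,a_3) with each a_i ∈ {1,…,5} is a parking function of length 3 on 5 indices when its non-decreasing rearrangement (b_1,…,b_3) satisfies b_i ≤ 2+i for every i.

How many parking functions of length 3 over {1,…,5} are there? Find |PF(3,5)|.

108

#PF = (5−3+1)·(5+1)^(3−1) = 3·36 = 108
One tuple (4,3,5) → sorted (3,4,5): b_i ≤ 2+i ∀i, a PF.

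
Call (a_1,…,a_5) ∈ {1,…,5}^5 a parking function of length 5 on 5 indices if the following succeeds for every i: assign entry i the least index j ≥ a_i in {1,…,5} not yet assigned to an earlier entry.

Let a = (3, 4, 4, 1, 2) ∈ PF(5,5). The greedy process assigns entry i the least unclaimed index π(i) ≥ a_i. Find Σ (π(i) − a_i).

1

Σπ = 5·6/2 = 15 (π permutes [5]); Σa = 3+4+4+1+2 = 14; disp = 15−14 = 1.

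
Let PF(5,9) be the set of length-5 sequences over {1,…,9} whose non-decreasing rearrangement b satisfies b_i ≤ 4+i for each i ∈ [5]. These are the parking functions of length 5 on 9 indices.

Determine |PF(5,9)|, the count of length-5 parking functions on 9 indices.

|PF| = (9−5+1)·(9+1)^(5−1) = 5·10000 = 50000 (Konheim–Weiss)
Check (6,6,7,7,2) → sorted (2,6,6,7,7): b_i ≤ 4+i ∀i, a PF.

50000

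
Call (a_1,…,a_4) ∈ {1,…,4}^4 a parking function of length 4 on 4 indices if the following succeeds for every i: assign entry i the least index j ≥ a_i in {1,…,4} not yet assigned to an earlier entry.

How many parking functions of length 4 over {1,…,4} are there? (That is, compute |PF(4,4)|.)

|PF| = (4−4+1)·(4+1)^(4−1) = 1 · 125 = 125 (Pollak)
E.g. (2,2,3,1) → sorted (1,2,2,3): b_i ≤ i ∀i, a PF.

125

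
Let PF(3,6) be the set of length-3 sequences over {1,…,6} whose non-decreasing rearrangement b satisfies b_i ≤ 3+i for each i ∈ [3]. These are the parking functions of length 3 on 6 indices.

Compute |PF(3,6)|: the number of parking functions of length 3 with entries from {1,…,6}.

|PF(3,6)| = 4·7^2 = 4×49 = 196
E.g. (1,4,2) → sorted (1,2,4): b_i ≤ 3+i ∀i, a PF.

196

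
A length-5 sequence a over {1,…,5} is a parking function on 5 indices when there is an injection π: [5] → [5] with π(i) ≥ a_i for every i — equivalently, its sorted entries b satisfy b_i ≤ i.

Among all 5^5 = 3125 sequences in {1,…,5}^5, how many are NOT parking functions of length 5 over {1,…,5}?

1829

#PF = 1·6^4 = 1×1296 = 1296
E.g. (5,5,5,5,4) → sorted (4,5,5,5,5): b_1=4>1, not a PF.
Total 3125; non-PF = 3125−1296 = 1829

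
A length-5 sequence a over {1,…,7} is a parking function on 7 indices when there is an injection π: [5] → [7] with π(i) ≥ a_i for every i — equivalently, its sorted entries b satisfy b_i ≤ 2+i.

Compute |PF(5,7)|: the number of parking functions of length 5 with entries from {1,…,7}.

#PF = 3·8^4 = 3·4096 = 12288 (Pollak)
Check (7,4,4,3,6) → sorted (3,4,4,6,7): b_i ≤ 2+i ∀i, a PF.

12288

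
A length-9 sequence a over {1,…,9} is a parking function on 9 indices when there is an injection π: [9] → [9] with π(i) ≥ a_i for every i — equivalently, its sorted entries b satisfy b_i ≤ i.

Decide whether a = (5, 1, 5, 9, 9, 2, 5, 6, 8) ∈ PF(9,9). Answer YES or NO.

NO

Order a: b = (1, 2, 5, 5, 5, 6, 8, 9, 9).
  b_1=1 ≤ 1
  b_2=2 ≤ 2
  b_3=5 > 3
  fails at i=3 ⇒ NO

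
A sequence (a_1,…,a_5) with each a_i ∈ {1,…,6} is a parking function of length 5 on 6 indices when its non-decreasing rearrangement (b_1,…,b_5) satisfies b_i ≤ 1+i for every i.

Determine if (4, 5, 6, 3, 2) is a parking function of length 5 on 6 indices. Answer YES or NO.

Sorted: b = (2, 3, 4, 5, 6).
  b_1=2 ≤ 2
  b_2=3 ≤ 3
  b_3=4 ≤ 4
  b_4=5 ≤ 5
  b_5=6 ≤ 6
All bounds hold ⇒ YES

YES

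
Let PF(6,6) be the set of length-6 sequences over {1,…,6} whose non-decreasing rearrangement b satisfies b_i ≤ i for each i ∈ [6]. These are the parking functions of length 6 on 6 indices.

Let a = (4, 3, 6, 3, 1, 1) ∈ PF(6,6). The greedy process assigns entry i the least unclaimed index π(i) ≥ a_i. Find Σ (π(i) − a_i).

3

Σπ = 6·7/2 = 21 (π permutes [6]); Σa = 4+3+6+3+1+1 = 18; disp = 21−18 = 3.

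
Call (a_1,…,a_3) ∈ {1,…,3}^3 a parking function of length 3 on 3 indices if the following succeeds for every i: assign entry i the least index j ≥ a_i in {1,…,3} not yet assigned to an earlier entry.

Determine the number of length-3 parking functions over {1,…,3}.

Count = (4−3)·4^(3−1) = 1×16 = 16 (Konheim–Weiss)
Check (1,1,3) → sorted (1,1,3): b_i ≤ i ∀i, a PF.

16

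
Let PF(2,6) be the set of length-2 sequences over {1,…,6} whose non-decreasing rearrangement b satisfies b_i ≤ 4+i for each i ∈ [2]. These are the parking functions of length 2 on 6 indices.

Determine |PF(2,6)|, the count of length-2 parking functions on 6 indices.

Count = (6−2+1)·(6+1)^(2−1) = 5 · 7 = 35 (Pollak)
E.g. (6,5) → sorted (5,6): b_i ≤ 4+i ∀i, a PF.

35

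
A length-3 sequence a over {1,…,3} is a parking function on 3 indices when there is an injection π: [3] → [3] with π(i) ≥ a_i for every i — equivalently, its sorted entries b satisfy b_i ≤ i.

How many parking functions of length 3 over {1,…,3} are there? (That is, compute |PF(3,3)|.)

|PF| = (4−3)·4^(3−1) = 1×16 = 16 (Pollak)
Check (2,3,1) → sorted (1,2,3): b_i ≤ i ∀i, a PF.

16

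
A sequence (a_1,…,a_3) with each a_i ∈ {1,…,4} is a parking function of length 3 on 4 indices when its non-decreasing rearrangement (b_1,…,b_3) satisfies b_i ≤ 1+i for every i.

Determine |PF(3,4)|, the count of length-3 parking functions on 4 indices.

50

#PF = (4−3+1)·(4+1)^(3−1) = 2×25 = 50 (Pollak)
Example (1,2,2) → sorted (1,2,2): b_i ≤ 1+i ∀i, a PF.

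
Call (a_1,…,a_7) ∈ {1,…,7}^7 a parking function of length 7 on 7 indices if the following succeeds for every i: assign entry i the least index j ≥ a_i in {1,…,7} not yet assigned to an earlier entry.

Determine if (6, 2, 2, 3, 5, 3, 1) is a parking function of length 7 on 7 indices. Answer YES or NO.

YES

Sorted: b = (1, 2, 2, 3, 3, 5, 6).
  b_1=1 ≤ 1
  b_2=2 ≤ 2
  b_3=2 ≤ 3
  b_4=3 ≤ 4
  b_5=3 ≤ 5
  b_6=5 ≤ 6
  b_7=6 ≤ 7
All bounds hold ⇒ YES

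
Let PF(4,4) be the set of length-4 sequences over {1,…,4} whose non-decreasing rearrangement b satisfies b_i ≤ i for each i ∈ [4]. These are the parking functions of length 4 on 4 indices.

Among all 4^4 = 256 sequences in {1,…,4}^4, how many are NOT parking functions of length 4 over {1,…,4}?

Count = (4+1−4)·(4+1)^{4−1} = 1×125 = 125 [KW]
Example (3,3,2,4) → sorted (2,3,3,4): b_1=2>1, not a PF.
So 256 − 125 = 131 fail.

131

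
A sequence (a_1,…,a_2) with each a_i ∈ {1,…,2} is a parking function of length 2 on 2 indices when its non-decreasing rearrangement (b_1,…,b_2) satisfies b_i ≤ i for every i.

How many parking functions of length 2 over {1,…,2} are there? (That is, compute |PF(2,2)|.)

|PF(2,2)| = (2−2+1)·(2+1)^(2−1) = 1 · 3 = 3 (Konheim–Weiss)
One tuple (1,2) → sorted (1,2): b_i ≤ i ∀i, a PF.

3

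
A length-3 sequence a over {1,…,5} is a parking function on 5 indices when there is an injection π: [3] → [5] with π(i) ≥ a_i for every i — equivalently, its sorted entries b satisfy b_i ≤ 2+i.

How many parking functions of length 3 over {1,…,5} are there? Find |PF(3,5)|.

108

|PF| = 3·6^2 = 3 · 36 = 108 (Pollak)
Example (2,1,5) → sorted (1,2,5): b_i ≤ 2+i ∀i, a PF.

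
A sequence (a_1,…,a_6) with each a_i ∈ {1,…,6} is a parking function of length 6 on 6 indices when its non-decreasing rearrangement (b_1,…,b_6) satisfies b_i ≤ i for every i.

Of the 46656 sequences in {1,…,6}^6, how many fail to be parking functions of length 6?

29849

Count = (6+1−6)·(6+1)^{6−1} = 1×16807 = 16807 [KW]
Check (5,4,3,6,4,6) → sorted (3,4,4,5,6,6): b_1=3>1, not a PF.
Total 46656; non-PF = 46656−16807 = 29849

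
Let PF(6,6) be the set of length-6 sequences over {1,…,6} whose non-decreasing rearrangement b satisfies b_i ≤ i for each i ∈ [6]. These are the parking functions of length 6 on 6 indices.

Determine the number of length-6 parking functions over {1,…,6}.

#PF = (6+1−6)·(6+1)^{6−1} = 1·16807 = 16807 [KW]
Check (2,1,6,4,1,2) → sorted (1,1,2,2,4,6): b_i ≤ i ∀i, a PF.

16807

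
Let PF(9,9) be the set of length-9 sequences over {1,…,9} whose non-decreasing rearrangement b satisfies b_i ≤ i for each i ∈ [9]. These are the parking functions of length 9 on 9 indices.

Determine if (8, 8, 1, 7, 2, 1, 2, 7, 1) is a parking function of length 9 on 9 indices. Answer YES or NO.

NO

Sorted: b = (1, 1, 1, 2, 2, 7, 7, 8, 8).
  b_1=1 ≤ 1
  b_2=1 ≤ 2
  b_3=1 ≤ 3
  b_4=2 ≤ 4
  b_5=2 ≤ 5
  b_6=7 > 6
  fails at i=6 ⇒ NO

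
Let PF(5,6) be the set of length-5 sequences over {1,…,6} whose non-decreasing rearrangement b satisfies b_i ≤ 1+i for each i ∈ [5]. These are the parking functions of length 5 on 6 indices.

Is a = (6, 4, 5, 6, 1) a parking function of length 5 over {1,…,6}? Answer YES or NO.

NO

Sorted: b = (1, 4, 5, 6, 6).
  b_1=1 ≤ 2
  b_2=4 > 3
  fails at i=2 ⇒ NO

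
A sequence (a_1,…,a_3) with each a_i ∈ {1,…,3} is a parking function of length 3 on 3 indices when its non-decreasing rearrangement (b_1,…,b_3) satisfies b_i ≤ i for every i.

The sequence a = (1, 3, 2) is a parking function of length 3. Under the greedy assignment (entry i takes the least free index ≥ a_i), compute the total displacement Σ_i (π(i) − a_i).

0

Σπ = 3·4/2 = 6 (π permutes [3]); Σa = 1+3+2 = 6; disp = 6−6 = 0.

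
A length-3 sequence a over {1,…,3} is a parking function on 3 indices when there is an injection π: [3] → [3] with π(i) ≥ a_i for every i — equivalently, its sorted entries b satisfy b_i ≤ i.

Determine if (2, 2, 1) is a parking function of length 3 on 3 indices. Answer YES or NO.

YES

Rearranged: b = (1, 2, 2).
  b_1=1 ≤ 1
  b_2=2 ≤ 2
  b_3=2 ≤ 3
All bounds hold ⇒ YES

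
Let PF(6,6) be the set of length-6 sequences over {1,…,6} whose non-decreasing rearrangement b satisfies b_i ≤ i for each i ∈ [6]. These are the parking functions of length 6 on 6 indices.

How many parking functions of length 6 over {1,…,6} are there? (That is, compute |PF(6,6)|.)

#PF = (6+1−6)·(6+1)^{6−1} = 1×16807 = 16807 [KW]
E.g. (2,2,2,2,6,1) → sorted (1,2,2,2,2,6): b_i ≤ i ∀i, a PF.

16807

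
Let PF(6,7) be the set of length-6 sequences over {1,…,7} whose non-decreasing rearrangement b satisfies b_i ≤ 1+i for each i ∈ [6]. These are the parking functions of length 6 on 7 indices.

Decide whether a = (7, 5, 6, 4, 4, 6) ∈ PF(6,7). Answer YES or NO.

Sorted: b = (4, 4, 5, 6, 6, 7).
  b_1=4 > 2
  fails at i=1 ⇒ NO

NO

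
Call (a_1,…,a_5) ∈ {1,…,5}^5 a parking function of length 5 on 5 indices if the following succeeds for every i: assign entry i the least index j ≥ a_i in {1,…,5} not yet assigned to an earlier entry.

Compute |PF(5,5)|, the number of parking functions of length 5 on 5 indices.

|PF(5,5)| = (6−5)·6^(5−1) = 1 · 1296 = 1296 [KW]
One tuple (1,2,5,1,3) → sorted (1,1,2,3,5): b_i ≤ i ∀i, a PF.

1296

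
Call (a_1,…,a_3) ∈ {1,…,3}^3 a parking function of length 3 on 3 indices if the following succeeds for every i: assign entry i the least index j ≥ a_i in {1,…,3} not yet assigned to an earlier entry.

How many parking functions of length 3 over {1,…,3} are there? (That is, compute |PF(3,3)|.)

Count = (3+1−3)·(3+1)^{3−1} = 1 · 16 = 16 (Pollak)
One tuple (1,1,3) → sorted (1,1,3): b_i ≤ i ∀i, a PF.

16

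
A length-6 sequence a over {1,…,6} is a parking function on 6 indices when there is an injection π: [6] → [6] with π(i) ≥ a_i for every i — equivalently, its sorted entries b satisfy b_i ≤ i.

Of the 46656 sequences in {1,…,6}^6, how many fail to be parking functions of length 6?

Count = (6−6+1)·(6+1)^(6−1) = 1·16807 = 16807
Check (6,4,4,5,6,1) → sorted (1,4,4,5,6,6): b_2=4>2, not a PF.
Total 46656; non-PF = 46656−16807 = 29849

29849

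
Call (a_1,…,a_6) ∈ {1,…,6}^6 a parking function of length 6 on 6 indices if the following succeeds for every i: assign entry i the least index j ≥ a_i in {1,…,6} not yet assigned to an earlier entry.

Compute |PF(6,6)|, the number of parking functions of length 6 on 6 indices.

16807

|PF| = (6+1−6)·(6+1)^{6−1} = 1·16807 = 16807 (Pollak)
Check (2,3,1,6,1,5) → sorted (1,1,2,3,5,6): b_i ≤ i ∀i, a PF.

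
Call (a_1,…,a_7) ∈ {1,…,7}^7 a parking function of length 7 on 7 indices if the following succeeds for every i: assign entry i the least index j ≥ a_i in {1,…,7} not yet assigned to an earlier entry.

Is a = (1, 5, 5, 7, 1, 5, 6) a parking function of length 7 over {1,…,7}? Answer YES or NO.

NO

Order a: b = (1, 1, 5, 5, 5, 6, 7).
  b_1=1 ≤ 1
  b_2=1 ≤ 2
  b_3=5 > 3
  fails at i=3 ⇒ NO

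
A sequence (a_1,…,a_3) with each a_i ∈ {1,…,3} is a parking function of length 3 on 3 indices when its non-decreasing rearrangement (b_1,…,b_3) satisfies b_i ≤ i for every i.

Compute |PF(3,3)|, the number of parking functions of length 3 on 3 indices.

16

|PF(3,3)| = (3−3+1)·(3+1)^(3−1) = 1 · 16 = 16 (Pollak)
Example (2,2,1) → sorted (1,2,2): b_i ≤ i ∀i, a PF.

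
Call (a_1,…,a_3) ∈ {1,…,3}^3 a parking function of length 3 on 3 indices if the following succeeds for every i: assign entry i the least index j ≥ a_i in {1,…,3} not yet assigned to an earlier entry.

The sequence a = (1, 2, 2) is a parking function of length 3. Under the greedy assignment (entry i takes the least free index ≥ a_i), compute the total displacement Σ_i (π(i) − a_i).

Σπ(i) = 1+…+3 = 6; Σa = 1+2+2 = 5; disp = 6−5 = 1.

1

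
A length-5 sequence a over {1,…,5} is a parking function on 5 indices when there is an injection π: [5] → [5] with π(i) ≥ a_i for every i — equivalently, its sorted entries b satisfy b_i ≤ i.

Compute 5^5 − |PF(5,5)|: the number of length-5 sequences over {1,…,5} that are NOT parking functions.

#PF = (6−5)·6^(5−1) = 1·1296 = 1296 (Konheim–Weiss)
One tuple (4,1,4,5,5) → sorted (1,4,4,5,5): b_2=4>2, not a PF.
5^5 − 1296 = 3125 − 1296 = 1829

1829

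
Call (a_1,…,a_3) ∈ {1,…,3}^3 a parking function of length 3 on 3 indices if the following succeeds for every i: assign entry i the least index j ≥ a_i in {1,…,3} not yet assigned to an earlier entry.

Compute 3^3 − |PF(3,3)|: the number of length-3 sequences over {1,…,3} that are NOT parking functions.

|PF(3,3)| = 1·4^2 = 1×16 = 16 [KW]
Example (3,3,3) → sorted (3,3,3): b_1=3>1, not a PF.
So 27 − 16 = 11 fail.

11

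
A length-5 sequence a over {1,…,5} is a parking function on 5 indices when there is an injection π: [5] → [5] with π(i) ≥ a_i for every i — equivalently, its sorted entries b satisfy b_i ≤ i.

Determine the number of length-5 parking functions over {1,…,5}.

|PF| = (6−5)·6^(5−1) = 1×1296 = 1296 (Konheim–Weiss)
Example (1,2,1,4,5) → sorted (1,1,2,4,5): b_i ≤ i ∀i, a PF.

1296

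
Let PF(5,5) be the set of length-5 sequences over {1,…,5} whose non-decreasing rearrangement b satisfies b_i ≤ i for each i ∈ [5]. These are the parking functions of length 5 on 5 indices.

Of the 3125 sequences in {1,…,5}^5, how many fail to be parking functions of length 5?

1829

Count = 1·6^4 = 1 · 1296 = 1296 (Konheim–Weiss)
Example (1,4,3,5,5) → sorted (1,3,4,5,5): b_2=3>2, not a PF.
So 3125 − 1296 = 1829 fail.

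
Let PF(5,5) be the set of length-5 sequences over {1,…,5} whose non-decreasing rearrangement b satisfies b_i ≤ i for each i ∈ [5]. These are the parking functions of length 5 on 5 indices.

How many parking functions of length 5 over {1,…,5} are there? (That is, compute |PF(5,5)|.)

1296

|PF(5,5)| = (6−5)·6^(5−1) = 1 · 1296 = 1296
One tuple (3,4,1,2,5) → sorted (1,2,3,4,5): b_i ≤ i ∀i, a PF.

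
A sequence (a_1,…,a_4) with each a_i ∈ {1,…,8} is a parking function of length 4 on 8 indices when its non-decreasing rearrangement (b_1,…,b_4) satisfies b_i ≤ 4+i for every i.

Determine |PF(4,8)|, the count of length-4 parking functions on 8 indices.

|PF| = (8−4+1)·(8+1)^(4−1) = 5×729 = 3645 (Pollak)
E.g. (7,2,7,6) → sorted (2,6,7,7): b_i ≤ 4+i ∀i, a PF.

3645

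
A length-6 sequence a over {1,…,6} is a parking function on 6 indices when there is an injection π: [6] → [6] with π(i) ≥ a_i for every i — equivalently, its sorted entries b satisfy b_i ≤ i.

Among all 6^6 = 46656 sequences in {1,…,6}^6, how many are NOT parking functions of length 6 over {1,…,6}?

29849

Count = 1·7^5 = 1·16807 = 16807 (Konheim–Weiss)
Check (6,6,6,2,5,2) → sorted (2,2,5,6,6,6): b_1=2>1, not a PF.
6^6 − 16807 = 46656 − 16807 = 29849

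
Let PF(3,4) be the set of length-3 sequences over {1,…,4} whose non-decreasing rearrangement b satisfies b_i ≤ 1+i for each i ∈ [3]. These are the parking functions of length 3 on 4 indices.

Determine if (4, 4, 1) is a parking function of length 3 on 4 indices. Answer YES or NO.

NO

Sorted: b = (1, 4, 4).
  b_1=1 ≤ 2
  b_2=4 > 3
  fails at i=2 ⇒ NO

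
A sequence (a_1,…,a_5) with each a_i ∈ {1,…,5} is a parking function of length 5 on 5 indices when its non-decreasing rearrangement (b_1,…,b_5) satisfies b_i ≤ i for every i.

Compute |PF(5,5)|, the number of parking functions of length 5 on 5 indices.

1296

#PF = 1·6^4 = 1 · 1296 = 1296 (Konheim–Weiss)
Example (4,1,4,1,1) → sorted (1,1,1,4,4): b_i ≤ i ∀i, a PF.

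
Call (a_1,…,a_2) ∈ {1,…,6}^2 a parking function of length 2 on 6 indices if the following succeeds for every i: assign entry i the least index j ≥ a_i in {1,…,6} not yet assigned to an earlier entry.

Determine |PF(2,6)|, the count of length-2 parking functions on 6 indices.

35

Count = (7−2)·7^(2−1) = 5·7 = 35
E.g. (4,4) → sorted (4,4): b_i ≤ 4+i ∀i, a PF.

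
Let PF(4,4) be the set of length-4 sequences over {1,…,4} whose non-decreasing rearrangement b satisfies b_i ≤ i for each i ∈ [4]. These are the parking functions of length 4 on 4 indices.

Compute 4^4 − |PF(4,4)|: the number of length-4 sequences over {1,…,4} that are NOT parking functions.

131

|PF(4,4)| = (4−4+1)·(4+1)^(4−1) = 1·125 = 125 (Konheim–Weiss)
Check (2,4,2,4) → sorted (2,2,4,4): b_1=2>1, not a PF.
Total 256; non-PF = 256−125 = 131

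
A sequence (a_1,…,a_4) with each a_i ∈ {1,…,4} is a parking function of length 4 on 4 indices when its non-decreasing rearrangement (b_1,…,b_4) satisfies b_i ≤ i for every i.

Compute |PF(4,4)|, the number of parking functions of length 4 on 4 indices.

#PF = 1·5^3 = 1·125 = 125 (Pollak)
Check (1,4,2,1) → sorted (1,1,2,4): b_i ≤ i ∀i, a PF.

125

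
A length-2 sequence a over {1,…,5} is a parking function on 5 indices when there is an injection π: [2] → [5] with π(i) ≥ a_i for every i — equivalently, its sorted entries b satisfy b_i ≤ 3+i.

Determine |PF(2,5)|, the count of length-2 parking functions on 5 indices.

Count = (6−2)·6^(2−1) = 4×6 = 24 (Pollak)
Example (2,4) → sorted (2,4): b_i ≤ 3+i ∀i, a PF.

24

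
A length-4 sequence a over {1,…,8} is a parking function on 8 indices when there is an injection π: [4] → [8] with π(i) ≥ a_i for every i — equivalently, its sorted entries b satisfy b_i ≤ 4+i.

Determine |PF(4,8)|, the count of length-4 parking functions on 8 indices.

Count = (9−4)·9^(4−1) = 5×729 = 3645 [KW]
Example (2,7,6,8) → sorted (2,6,7,8): b_i ≤ 4+i ∀i, a PF.

3645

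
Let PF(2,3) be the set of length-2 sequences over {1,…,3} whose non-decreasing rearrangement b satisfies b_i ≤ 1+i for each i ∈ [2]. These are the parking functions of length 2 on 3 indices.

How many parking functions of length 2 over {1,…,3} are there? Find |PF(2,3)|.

8

Count = (3−2+1)·(3+1)^(2−1) = 2·4 = 8 [KW]
Example (2,3) → sorted (2,3): b_i ≤ 1+i ∀i, a PF.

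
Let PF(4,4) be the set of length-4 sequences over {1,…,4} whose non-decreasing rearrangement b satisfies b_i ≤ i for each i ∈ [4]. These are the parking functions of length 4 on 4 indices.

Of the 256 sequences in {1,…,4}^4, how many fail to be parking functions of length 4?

|PF(4,4)| = (4−4+1)·(4+1)^(4−1) = 1·125 = 125 [KW]
Check (3,2,3,4) → sorted (2,3,3,4): b_1=2>1, not a PF.
4^4 − 125 = 256 − 125 = 131

131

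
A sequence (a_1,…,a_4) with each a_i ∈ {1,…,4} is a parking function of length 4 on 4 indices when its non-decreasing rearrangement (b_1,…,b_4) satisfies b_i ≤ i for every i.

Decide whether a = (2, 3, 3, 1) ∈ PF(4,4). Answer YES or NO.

YES

Sorted: b = (1, 2, 3, 3).
  b_1=1 ≤ 1
  b_2=2 ≤ 2
  b_3=3 ≤ 3
  b_4=3 ≤ 4
All bounds hold ⇒ YES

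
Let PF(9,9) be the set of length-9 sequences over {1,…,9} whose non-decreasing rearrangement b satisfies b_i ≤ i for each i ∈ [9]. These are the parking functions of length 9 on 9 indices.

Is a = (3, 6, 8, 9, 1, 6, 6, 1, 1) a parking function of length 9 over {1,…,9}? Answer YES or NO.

Rearranged: b = (1, 1, 1, 3, 6, 6, 6, 8, 9).
  b_1=1 ≤ 1
  b_2=1 ≤ 2
  b_3=1 ≤ 3
  b_4=3 ≤ 4
  b_5=6 > 5
  fails at i=5 ⇒ NO

NO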